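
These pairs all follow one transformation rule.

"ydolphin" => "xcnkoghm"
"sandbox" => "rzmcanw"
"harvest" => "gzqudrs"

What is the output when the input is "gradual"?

The transformation: shift every letter 1 place backward in the alphabet (wrapping around).
"gradual" → "fqzctzk".

fqzctzk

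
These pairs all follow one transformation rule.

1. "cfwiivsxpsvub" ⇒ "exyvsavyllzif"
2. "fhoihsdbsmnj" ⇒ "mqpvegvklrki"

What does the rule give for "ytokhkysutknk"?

In each case the input is transformed by: reverse the string, then shift every letter 3 places forward in the alphabet (wrapping around).
Working it through for "ytokhkysutknk": intermediate "knktusykhkoty", final "nqnwxvbnknrwb".

nqnwxvbnknrwb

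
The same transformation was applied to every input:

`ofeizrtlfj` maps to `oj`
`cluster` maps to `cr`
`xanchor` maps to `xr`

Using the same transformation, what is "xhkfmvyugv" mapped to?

xv

Rule — take characters alternately from the front and the back (1st, last, 2nd, 2nd-last, ...), then keep only the first 2 characters.
On "xhkfmvyugv": the first step gives "xvhgkufymv", and the second then gives "xv".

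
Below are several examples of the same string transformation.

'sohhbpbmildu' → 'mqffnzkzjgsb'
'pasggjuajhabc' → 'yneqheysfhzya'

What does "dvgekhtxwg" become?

tbcefivreu

What's happening: swap each adjacent pair of characters (1↔2, 3↔4, ...), then shift every letter 2 places backward in the alphabet (wrapping around).
For "dvgekhtxwg", step one produces "vdeghkxtgw"; step two turns that into "tbcefivreu".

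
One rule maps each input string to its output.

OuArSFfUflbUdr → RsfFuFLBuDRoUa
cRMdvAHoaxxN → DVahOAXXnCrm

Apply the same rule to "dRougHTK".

The pattern: move the first 3 characters to the end (rotate left by 3), then flip the case of every letter.
Applying both steps to "dRougHTK": "ugHTKdRo", then "UGhtkDrO".

UGhtkDrO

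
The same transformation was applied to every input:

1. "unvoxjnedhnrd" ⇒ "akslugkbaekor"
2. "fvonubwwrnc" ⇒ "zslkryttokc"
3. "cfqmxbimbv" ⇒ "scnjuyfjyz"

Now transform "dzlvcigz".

The rule is to swap the first and last characters, then shift every letter 3 places backward in the alphabet (wrapping around).
"dzlvcigz" → "zzlvcigd" → "wwiszfda".

wwiszfda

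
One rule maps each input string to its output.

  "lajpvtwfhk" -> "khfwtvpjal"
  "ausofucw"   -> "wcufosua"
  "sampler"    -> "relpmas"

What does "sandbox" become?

xobdnas

In each case the input is transformed by: reverse the string.
"sandbox" → "xobdnas".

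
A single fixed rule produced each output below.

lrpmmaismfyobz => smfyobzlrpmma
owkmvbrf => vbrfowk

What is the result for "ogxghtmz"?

Looking at the pairs, the operation is to swap the front and back halves of the string, then delete the last character.
"ogxghtmz" → "htmzogx".

htmzogx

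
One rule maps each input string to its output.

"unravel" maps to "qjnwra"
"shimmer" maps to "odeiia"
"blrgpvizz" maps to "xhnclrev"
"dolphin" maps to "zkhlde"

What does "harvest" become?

dwnrao

What's happening: delete the last character, then shift every letter 4 places backward in the alphabet (wrapping around).
Starting from "harvest": after the first operation, "harves"; after the second, "dwnrao".
(Check on "blrgpvizz": → "blrgpviz" → "xhnclrev" ✓)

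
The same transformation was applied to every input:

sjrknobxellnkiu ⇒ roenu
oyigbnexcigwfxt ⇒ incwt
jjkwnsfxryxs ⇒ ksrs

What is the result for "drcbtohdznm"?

In each case the input is transformed by: keep one character in every 3, starting at position 3 (positions 3rd, 6th, 9th, ...).
For "drcbtohdznm" the result is "coz".

coz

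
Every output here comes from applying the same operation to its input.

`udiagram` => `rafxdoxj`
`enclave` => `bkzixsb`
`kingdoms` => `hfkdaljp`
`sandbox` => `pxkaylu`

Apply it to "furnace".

crokxzb

Looking at the pairs, the operation is to shift every letter 3 places backward in the alphabet (wrapping around).
So "furnace" becomes "crokxzb".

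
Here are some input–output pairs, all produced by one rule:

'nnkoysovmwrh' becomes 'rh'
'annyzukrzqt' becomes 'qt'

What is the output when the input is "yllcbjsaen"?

Each output is the input with this applied: keep only the last 2 characters.
On "yllcbjsaen" that produces "en".

en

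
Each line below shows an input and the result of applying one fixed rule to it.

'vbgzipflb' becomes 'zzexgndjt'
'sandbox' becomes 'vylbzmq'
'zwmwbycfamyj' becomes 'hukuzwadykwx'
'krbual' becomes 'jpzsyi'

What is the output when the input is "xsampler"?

The transformation: shift every letter 2 places backward in the alphabet (wrapping around), then swap the first and last characters.
For "xsampler" the result is "pqyknjcv".

pqyknjcv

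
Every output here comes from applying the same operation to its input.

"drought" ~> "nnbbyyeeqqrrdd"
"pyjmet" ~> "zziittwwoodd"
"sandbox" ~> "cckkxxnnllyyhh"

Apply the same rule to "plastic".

What's happening: shift every letter 10 places forward in the alphabet (wrapping around), then double every character.
Applying both steps to "plastic": "zvkcdsm", then "zzvvkkccddssmm".

zzvvkkccddssmm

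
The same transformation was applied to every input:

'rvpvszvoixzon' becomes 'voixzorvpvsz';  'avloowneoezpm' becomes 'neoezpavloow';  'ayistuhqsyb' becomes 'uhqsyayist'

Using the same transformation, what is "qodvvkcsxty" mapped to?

In each case the input is transformed by: delete the last character, then swap the front and back halves of the string.
On "qodvvkcsxty": the first step gives "qodvvkcsxt", and the second then gives "kcsxtqodvv".

kcsxtqodvv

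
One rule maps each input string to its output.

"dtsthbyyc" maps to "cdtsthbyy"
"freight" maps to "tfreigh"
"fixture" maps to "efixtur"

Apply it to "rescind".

The transformation: move the last character to the front.
"rescind" → "drescin".

drescin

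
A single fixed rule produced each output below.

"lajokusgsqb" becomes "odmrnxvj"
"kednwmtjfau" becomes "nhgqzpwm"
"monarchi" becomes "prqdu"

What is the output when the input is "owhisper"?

Each output is the input with this applied: delete the last 3 characters, then shift every letter 3 places forward in the alphabet (wrapping around).
For "owhisper", step one produces "owhis"; step two turns that into "rzklv".

rzklv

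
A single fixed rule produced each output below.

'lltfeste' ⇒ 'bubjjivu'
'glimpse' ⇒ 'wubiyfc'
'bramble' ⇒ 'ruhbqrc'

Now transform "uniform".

kcdhyev

What's happening: take characters alternately from the front and the back (1st, last, 2nd, 2nd-last, ...), then shift every letter 10 places backward in the alphabet (wrapping around).
On "uniform": the first step gives "umnriof", and the second then gives "kcdhyev".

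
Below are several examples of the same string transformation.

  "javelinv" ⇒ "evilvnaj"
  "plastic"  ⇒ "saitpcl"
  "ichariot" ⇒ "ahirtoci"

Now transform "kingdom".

The transformation: move the first 2 characters to the end (rotate left by 2), then swap each adjacent pair of characters (1↔2, 3↔4, ...).
Working it through for "kingdom": intermediate "ngdomki", final "gnodkmi".

gnodkmi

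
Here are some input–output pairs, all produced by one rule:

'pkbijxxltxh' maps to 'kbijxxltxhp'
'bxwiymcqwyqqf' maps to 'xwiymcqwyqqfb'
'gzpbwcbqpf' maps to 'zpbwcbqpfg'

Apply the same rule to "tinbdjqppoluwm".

inbdjqppoluwmt

Looking at the pairs, the operation is to move the first character to the end.
Applying that to "tinbdjqppoluwm" gives "inbdjqppoluwmt".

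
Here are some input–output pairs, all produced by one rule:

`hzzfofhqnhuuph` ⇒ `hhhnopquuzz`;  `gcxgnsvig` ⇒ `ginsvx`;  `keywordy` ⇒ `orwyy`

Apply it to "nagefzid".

fginz

In each case the input is transformed by: sort the characters into alphabetical order, then delete the first 3 characters.
Starting from "nagefzid": after the first operation, "adefginz"; after the second, "fginz".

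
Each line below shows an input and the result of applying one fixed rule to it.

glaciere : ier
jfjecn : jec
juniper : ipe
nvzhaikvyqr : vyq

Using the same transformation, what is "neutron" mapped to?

Looking at the pairs, the operation is to move the last character to the front, then keep only the last 3 characters.
Applying both steps to "neutron": "nneutro", then "tro".
(Check on "jfjecn": → "njfjec" → "jec" ✓)

tro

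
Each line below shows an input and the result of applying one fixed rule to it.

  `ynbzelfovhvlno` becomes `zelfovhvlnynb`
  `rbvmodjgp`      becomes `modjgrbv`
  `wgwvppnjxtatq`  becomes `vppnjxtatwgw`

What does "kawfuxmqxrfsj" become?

fuxmqxrfskaw

Looking at the pairs, the operation is to delete the last character, then move the first 3 characters to the end (rotate left by 3).
Starting from "kawfuxmqxrfsj": after the first operation, "kawfuxmqxrfs"; after the second, "fuxmqxrfskaw".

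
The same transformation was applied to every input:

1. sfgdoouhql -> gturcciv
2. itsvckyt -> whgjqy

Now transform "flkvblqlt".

Looking at the pairs, the operation is to delete the last 2 characters, then shift every letter 12 places backward in the alphabet (wrapping around).
On "flkvblqlt": the first step gives "flkvblq", and the second then gives "tzyjpze".

tzyjpze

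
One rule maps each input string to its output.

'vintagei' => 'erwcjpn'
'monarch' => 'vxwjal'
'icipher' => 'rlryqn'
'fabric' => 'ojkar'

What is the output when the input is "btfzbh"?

In each case the input is transformed by: shift every letter 9 places forward in the alphabet (wrapping around), then delete the last character.
On "btfzbh": the first step gives "kcoikq", and the second then gives "kcoik".

kcoik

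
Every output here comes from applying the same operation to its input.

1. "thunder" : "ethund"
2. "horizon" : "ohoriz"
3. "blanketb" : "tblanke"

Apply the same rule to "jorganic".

What's happening: delete the last character, then move the last character to the front.
For "jorganic", step one produces "jorgani"; step two turns that into "ijorgan".

ijorgan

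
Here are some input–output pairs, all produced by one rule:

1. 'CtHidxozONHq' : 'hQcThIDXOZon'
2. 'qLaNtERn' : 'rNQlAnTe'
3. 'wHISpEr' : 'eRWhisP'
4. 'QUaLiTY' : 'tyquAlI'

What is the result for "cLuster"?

The rule is to move the last 2 characters to the front (rotate right by 2), then flip the case of every letter.
"cLuster" → "ercLust" → "ERClUST".

ERClUST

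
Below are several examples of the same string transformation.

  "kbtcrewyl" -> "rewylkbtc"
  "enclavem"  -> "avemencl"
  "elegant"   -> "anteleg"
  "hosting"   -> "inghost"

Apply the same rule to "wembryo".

Looking at the pairs, the operation is to move the first character to the end, then move the first 3 characters to the end (rotate left by 3).
Applying both steps to "wembryo": "embryow", then "ryowemb".

ryowemb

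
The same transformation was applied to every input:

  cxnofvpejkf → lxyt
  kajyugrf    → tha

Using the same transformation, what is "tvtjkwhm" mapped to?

Rule — keep one character in every 3, starting at position 1 (positions 1st, 4th, 7th, ...), then shift every letter 9 places forward in the alphabet (wrapping around).
So "tvtjkwhm" becomes "csq".
(Check on "kajyugrf": → "kyr" → "tha" ✓)

csq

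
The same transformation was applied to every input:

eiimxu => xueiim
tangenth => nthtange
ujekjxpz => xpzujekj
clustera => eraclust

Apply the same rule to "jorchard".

Looking at the pairs, the operation is to swap the front and back halves of the string, then move the first character to the end.
For "jorchard", step one produces "hardjorc"; step two turns that into "ardjorch".

ardjorch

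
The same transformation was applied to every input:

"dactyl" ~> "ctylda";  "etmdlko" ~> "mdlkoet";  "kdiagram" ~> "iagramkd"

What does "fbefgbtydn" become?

efgbtydnfb

Looking at the pairs, the operation is to move the first 2 characters to the end (rotate left by 2).
"fbefgbtydn" → "efgbtydnfb".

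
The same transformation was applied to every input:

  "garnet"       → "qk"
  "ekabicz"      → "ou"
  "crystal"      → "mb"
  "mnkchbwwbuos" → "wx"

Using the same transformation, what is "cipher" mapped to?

ms

The transformation: shift every letter 10 places forward in the alphabet (wrapping around), then keep only the first 2 characters.
For "cipher", step one produces "mszrob"; step two turns that into "ms".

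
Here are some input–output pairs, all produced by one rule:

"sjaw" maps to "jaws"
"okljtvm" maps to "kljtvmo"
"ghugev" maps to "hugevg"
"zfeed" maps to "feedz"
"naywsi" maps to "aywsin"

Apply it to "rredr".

The rule is to move the first character to the end.
On "rredr" that produces "redrr".

redrr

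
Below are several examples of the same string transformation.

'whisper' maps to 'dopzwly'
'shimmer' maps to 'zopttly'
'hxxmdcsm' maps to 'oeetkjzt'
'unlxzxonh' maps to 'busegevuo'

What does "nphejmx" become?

uwolqte

Rule — shift every letter 7 places forward in the alphabet (wrapping around).
Applying that to "nphejmx" gives "uwolqte".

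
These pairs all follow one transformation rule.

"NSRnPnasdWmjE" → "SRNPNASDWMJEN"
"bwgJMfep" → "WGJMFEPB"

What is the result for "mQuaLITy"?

QUALITYM

The rule is to move the first character to the end, then convert every letter to uppercase.
On "mQuaLITy": the first step gives "QuaLITym", and the second then gives "QUALITYM".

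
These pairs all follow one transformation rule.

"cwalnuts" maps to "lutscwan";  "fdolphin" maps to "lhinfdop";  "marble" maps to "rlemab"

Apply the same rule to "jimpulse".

plsejimu

The rule is to swap the front and back halves of the string, then swap the first and last characters.
"jimpulse" → "ulsejimp" → "plsejimu".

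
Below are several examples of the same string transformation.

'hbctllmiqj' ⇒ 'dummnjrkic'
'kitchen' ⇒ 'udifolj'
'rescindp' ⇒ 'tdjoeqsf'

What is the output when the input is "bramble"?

Rule — shift every letter 1 place forward in the alphabet (wrapping around), then move the first 2 characters to the end (rotate left by 2).
Applying both steps to "bramble": "csbncmf", then "bncmfcs".

bncmfcs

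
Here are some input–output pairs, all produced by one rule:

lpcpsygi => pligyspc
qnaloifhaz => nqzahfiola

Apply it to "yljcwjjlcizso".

lyoszicljjwcj

The rule is to reverse the string, then move the last 2 characters to the front (rotate right by 2).
"yljcwjjlcizso" → "oszicljjwcjly" → "lyoszicljjwcj".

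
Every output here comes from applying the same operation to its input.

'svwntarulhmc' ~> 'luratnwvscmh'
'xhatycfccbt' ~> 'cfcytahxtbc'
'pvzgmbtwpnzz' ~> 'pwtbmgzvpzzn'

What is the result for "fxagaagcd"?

aagaxfdcg

Rule — move the last 3 characters to the front (rotate right by 3), then reverse the string.
For "fxagaagcd", step one produces "gcdfxagaa"; step two turns that into "aagaxfdcg".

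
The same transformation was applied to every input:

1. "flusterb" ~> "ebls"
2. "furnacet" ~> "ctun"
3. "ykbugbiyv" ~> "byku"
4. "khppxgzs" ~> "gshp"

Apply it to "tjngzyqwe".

ywjg

What's happening: keep every other character starting from the second (positions 2nd, 4th, 6th, ...), then move the last 2 characters to the front (rotate right by 2).
"tjngzyqwe" → "jgyw" → "ywjg".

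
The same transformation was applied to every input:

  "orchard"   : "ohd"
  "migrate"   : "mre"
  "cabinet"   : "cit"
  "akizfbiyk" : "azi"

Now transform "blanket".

The transformation: keep one character in every 3, starting at position 1 (positions 1st, 4th, 7th, ...).
For "blanket" the result is "bnt".

bnt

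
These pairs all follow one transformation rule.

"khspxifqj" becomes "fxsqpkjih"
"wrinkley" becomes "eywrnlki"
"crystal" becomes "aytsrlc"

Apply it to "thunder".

dutrnhe

The rule is to sort the characters into reverse alphabetical order, then move the last character to the front.
"thunder" → "dutrnhe".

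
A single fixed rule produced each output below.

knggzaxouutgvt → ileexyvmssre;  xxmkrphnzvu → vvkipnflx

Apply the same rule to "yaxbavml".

The rule is to delete the last 2 characters, then shift every letter 2 places backward in the alphabet (wrapping around).
Working it through for "yaxbavml": intermediate "yaxbav", final "wyvzyt".

wyvzyt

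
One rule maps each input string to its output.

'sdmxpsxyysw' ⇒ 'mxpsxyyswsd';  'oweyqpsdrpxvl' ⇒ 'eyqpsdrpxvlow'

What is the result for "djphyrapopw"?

Each output is the input with this applied: move the first 2 characters to the end (rotate left by 2).
Doing the same to "djphyrapopw": "phyrapopwdj".

phyrapopwdj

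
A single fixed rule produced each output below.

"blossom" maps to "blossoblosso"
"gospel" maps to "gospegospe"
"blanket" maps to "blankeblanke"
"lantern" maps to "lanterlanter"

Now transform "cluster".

The transformation: delete the last character, then write the whole string twice.
For "cluster", step one produces "cluste"; step two turns that into "clustecluste".

clustecluste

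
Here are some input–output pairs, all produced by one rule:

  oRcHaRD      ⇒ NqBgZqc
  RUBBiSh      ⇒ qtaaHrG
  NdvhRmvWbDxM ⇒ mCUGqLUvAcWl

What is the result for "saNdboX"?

In each case the input is transformed by: flip the case of every letter, then shift every letter 1 place backward in the alphabet (wrapping around).
On "saNdboX": the first step gives "SAnDBOx", and the second then gives "RZmCANw".

RZmCANw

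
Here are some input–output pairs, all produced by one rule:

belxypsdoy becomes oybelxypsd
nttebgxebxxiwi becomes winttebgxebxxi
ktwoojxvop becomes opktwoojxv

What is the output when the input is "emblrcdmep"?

epemblrcdm

The rule is to move the last 2 characters to the front (rotate right by 2).
So "emblrcdmep" becomes "epemblrcdm".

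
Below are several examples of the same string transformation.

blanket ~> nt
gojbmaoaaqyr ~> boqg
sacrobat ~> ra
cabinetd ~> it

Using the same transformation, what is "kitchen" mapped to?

cn

What's happening: move the first character to the end, then keep one character in every 3, starting at position 3 (positions 3rd, 6th, 9th, ...).
Applying that to "kitchen" gives "cn".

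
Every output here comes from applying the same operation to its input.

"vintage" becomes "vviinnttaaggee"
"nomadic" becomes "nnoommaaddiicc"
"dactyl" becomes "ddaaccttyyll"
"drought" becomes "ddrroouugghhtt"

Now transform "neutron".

nneeuuttrroonn

Rule — double every character.
Doing the same to "neutron": "nneeuuttrroonn".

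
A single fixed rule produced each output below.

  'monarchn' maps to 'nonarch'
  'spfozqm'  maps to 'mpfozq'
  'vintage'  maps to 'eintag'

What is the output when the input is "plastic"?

clasti

Rule — delete the first character, then move the last character to the front.
Working it through for "plastic": intermediate "lastic", final "clasti".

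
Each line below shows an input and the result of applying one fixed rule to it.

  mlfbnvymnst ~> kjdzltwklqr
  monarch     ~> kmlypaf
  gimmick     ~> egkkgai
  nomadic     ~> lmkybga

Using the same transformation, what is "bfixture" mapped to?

zdgvrspc

Rule — shift every letter 2 places backward in the alphabet (wrapping around).
Applying that to "bfixture" gives "zdgvrspc".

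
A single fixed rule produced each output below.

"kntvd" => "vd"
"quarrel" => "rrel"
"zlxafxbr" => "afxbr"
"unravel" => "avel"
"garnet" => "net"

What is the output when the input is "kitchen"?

chen

In each case the input is transformed by: delete the first 3 characters.
Doing the same to "kitchen": "chen".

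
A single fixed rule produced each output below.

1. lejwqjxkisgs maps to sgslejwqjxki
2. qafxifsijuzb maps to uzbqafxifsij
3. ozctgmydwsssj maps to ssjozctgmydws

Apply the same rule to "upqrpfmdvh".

The transformation: move the last 3 characters to the front (rotate right by 3).
So "upqrpfmdvh" becomes "dvhupqrpfm".

dvhupqrpfm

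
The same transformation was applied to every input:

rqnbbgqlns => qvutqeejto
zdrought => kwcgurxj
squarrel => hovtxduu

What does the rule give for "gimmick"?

The transformation: shift every letter 3 places forward in the alphabet (wrapping around), then move the last 2 characters to the front (rotate right by 2).
Starting from "gimmick": after the first operation, "jlpplfn"; after the second, "fnjlppl".

fnjlppl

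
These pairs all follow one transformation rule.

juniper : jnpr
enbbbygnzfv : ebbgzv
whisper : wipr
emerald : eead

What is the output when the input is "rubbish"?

rbih

What's happening: keep every other character starting from the first (positions 1st, 3rd, 5th, ...).
Applying that to "rubbish" gives "rbih".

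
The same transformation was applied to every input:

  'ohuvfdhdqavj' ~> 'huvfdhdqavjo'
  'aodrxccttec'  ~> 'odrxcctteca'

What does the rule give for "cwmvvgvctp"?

wmvvgvctpc

The pattern: move the first character to the end.
"cwmvvgvctp" → "wmvvgvctpc".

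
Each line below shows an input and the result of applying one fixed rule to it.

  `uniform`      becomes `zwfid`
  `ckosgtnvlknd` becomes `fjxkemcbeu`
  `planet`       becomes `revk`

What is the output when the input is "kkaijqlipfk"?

rzahczgwb

Rule — delete the first 2 characters, then shift every letter 9 places backward in the alphabet (wrapping around).
Working it through for "kkaijqlipfk": intermediate "aijqlipfk", final "rzahczgwb".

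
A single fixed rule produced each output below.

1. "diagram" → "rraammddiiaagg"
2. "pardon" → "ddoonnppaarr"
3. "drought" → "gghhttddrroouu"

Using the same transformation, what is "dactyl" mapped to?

Rule — move the last 3 characters to the front (rotate right by 3), then double every character.
For "dactyl", step one produces "tyldac"; step two turns that into "ttyyllddaacc".
(Check on "diagram": → "ramdiag" → "rraammddiiaagg" ✓)

ttyyllddaacc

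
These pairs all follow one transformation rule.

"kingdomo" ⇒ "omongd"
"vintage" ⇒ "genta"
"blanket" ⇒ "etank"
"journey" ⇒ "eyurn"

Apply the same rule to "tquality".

Rule — delete the first 2 characters, then move the first 3 characters to the end (rotate left by 3).
For "tquality", step one produces "uality"; step two turns that into "ityual".

ityual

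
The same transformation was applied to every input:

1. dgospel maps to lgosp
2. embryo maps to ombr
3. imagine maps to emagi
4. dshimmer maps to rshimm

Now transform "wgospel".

In each case the input is transformed by: swap the first and last characters, then delete the last 2 characters.
Applying both steps to "wgospel": "lgospew", then "lgosp".

lgosp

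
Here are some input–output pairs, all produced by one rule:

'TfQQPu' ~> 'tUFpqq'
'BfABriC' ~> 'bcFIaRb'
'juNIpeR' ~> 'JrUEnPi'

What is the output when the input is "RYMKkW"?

What's happening: flip the case of every letter, then take characters alternately from the front and the back (1st, last, 2nd, 2nd-last, ...).
Working it through for "RYMKkW": intermediate "rymkKw", final "rwyKmk".

rwyKmk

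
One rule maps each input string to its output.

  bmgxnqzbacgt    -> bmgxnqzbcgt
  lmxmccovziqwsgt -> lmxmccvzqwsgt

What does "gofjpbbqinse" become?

gfjpbbqns

Looking at the pairs, the operation is to remove every vowel.
For "gofjpbbqinse" the result is "gfjpbbqns".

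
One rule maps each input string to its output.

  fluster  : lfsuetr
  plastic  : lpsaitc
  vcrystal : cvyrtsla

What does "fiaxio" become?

Rule — swap each adjacent pair of characters (1↔2, 3↔4, ...).
So "fiaxio" becomes "ifxaoi".

ifxaoi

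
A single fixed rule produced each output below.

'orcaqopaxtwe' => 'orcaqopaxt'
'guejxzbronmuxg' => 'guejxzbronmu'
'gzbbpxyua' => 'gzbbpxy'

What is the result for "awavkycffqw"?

What's happening: delete the last 2 characters.
On "awavkycffqw" that produces "awavkycff".

awavkycff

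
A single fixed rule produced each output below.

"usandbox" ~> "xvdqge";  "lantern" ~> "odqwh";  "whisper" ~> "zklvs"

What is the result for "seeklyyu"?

vhhnob

The transformation: shift every letter 3 places forward in the alphabet (wrapping around), then delete the last 2 characters.
On "seeklyyu": the first step gives "vhhnobbx", and the second then gives "vhhnob".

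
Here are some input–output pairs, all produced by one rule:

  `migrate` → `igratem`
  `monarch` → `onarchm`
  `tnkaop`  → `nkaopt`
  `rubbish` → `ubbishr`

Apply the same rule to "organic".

Looking at the pairs, the operation is to move the first character to the end.
On "organic" that produces "rganico".

rganico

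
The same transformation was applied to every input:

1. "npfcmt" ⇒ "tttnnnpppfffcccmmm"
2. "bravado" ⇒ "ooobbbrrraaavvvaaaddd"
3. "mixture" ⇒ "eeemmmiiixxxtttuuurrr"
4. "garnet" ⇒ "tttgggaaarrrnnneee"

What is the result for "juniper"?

The transformation: repeat every character 3 times, then move the last 3 characters to the front (rotate right by 3).
Starting from "juniper": after the first operation, "jjjuuunnniiipppeeerrr"; after the second, "rrrjjjuuunnniiipppeee".

rrrjjjuuunnniiipppeee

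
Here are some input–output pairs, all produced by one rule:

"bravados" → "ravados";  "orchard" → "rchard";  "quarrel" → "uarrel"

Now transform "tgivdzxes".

Rule — delete the first character.
On "tgivdzxes" that produces "givdzxes".

givdzxes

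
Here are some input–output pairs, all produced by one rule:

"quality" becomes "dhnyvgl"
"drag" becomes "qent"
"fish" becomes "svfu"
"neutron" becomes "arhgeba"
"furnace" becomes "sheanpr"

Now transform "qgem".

Rule — shift every letter 13 places forward in the alphabet (wrapping around) — i.e. ROT13.
For "qgem" the result is "dtrz".

dtrz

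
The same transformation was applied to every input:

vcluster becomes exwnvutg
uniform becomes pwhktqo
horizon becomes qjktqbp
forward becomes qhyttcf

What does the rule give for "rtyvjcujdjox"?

Looking at the pairs, the operation is to swap each adjacent pair of characters (1↔2, 3↔4, ...), then shift every letter 2 places forward in the alphabet (wrapping around).
For "rtyvjcujdjox", step one produces "trvycjjujdxo"; step two turns that into "vtxaellwlfzq".

vtxaellwlfzq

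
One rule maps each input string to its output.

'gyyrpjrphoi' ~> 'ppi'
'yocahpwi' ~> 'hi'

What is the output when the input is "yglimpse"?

The transformation: keep one character in every 3, starting at position 2 (positions 2nd, 5th, 8th, ...), then delete the first character.
For "yglimpse" the result is "me".

me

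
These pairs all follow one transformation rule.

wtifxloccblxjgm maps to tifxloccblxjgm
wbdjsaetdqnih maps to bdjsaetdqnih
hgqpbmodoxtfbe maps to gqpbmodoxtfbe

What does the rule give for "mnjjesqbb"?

The pattern: delete the first character.
On "mnjjesqbb" that produces "njjesqbb".

njjesqbb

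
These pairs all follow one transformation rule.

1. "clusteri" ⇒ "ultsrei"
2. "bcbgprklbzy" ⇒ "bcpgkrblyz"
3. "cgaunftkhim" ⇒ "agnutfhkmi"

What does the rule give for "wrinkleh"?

In each case the input is transformed by: delete the first character, then swap each adjacent pair of characters (1↔2, 3↔4, ...).
Doing the same to "wrinkleh": "irknelh".
(Check on "cgaunftkhim": → "gaunftkhim" → "agnutfhkmi" ✓)

irknelh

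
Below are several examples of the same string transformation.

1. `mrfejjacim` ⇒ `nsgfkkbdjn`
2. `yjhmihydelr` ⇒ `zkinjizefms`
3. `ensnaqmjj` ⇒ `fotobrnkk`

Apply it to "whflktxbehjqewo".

In each case the input is transformed by: shift every letter 1 place forward in the alphabet (wrapping around).
On "whflktxbehjqewo" that produces "xigmluycfikrfxp".

xigmluycfikrfxp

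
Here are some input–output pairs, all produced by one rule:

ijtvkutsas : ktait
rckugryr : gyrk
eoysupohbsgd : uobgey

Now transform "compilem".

iecm

The transformation: keep every other character starting from the first (positions 1st, 3rd, 5th, ...), then move the first 2 characters to the end (rotate left by 2).
Working it through for "compilem": intermediate "cmie", final "iecm".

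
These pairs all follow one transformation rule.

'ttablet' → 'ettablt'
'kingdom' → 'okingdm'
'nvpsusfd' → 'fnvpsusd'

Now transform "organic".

iorganc

Looking at the pairs, the operation is to move the last character to the front, then swap the first and last characters.
On "organic" that produces "iorganc".
(Check on "kingdom": → "mkingdo" → "okingdm" ✓)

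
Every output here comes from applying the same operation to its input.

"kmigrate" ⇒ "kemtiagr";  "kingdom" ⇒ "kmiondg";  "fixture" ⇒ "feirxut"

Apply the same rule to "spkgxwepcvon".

snpokvgcxpwe

The pattern: take characters alternately from the front and the back (1st, last, 2nd, 2nd-last, ...).
On "spkgxwepcvon" that produces "snpokvgcxpwe".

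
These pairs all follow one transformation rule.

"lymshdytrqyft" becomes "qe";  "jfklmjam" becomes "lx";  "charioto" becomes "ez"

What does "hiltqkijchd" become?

so

Rule — shift every letter 11 places forward in the alphabet (wrapping around), then keep only the last 2 characters.
For "hiltqkijchd", step one produces "stwebvtunso"; step two turns that into "so".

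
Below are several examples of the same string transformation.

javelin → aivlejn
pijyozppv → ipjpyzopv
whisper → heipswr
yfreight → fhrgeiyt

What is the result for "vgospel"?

geopsvl

Rule — take characters alternately from the front and the back (1st, last, 2nd, 2nd-last, ...), then move the first 2 characters to the end (rotate left by 2).
"vgospel" → "geopsvl".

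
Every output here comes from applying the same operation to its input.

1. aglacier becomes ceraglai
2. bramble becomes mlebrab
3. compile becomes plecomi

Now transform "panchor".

corpanh

Each output is the input with this applied: move the last 3 characters to the front (rotate right by 3), then swap the first and last characters.
Applying both steps to "panchor": "horpanc", then "corpanh".
(Check on "bramble": → "blebram" → "mlebrab" ✓)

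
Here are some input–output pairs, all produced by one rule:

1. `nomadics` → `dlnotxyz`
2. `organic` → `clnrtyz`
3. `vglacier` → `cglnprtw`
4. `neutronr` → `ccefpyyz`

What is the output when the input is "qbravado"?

bcgllmoz

The transformation: shift every letter 11 places forward in the alphabet (wrapping around), then sort the characters into alphabetical order.
For "qbravado", step one produces "bmclgloz"; step two turns that into "bcgllmoz".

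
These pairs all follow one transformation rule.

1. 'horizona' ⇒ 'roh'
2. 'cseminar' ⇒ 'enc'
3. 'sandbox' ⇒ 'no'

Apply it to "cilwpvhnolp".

The rule is to move the first character to the end, then keep one character in every 3, starting at position 2 (positions 2nd, 5th, 8th, ...).
On "cilwpvhnolp": the first step gives "ilwpvhnolpc", and the second then gives "lvoc".

lvoc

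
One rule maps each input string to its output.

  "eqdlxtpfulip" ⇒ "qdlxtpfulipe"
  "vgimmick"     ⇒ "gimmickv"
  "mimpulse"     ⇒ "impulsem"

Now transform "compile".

ompilec

The rule is to move the first character to the end.
Applying that to "compile" gives "ompilec".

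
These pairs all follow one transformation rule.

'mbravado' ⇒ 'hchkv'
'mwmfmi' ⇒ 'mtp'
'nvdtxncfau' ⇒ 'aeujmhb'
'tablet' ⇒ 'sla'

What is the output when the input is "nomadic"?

The pattern: shift every letter 7 places forward in the alphabet (wrapping around), then delete the first 3 characters.
"nomadic" → "uvthkpj" → "hkpj".
(Check on "nvdtxncfau": → "uckaeujmhb" → "aeujmhb" ✓)

hkpj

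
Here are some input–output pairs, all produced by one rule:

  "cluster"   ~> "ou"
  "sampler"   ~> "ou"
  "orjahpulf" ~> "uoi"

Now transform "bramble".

What's happening: shift every letter 3 places forward in the alphabet (wrapping around), then keep only the vowels.
Applying both steps to "bramble": "eudpeoh", then "eueo".

eueo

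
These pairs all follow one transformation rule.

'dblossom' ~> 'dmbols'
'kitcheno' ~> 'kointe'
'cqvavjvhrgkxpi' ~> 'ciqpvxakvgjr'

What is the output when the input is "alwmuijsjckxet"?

atlewxmkucij

The pattern: take characters alternately from the front and the back (1st, last, 2nd, 2nd-last, ...), then delete the last 2 characters.
Applying both steps to "alwmuijsjckxet": "atlewxmkucijjs", then "atlewxmkucij".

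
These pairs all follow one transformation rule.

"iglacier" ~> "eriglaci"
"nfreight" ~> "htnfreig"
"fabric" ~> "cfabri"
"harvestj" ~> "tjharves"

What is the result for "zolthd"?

dzolth

In each case the input is transformed by: move the first 2 characters to the end (rotate left by 2), then swap the front and back halves of the string.
Starting from "zolthd": after the first operation, "lthdzo"; after the second, "dzolth".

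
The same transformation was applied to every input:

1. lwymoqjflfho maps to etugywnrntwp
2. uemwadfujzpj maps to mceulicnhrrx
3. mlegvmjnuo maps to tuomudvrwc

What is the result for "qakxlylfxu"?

iyfsgtntcf

The pattern: swap each adjacent pair of characters (1↔2, 3↔4, ...), then shift every letter 8 places forward in the alphabet (wrapping around).
Working it through for "qakxlylfxu": intermediate "aqxkylflux", final "iyfsgtntcf".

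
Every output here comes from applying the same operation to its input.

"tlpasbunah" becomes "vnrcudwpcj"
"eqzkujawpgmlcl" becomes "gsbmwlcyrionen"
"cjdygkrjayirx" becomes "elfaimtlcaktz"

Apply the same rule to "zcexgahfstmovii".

begzicjhuvoqxkk

Each output is the input with this applied: shift every letter 2 places forward in the alphabet (wrapping around).
On "zcexgahfstmovii" that produces "begzicjhuvoqxkk".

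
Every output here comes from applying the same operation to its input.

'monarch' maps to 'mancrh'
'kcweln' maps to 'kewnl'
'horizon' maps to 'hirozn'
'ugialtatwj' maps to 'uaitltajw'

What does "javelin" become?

Rule — swap each adjacent pair of characters (1↔2, 3↔4, ...), then delete the first character.
Working it through for "javelin": intermediate "ajeviln", final "jeviln".
(Check on "monarch": → "omancrh" → "mancrh" ✓)

jeviln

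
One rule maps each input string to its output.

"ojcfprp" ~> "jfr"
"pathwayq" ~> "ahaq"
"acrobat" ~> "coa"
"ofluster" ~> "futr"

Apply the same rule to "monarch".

oac

In each case the input is transformed by: keep every other character starting from the second (positions 2nd, 4th, 6th, ...).
"monarch" → "oac".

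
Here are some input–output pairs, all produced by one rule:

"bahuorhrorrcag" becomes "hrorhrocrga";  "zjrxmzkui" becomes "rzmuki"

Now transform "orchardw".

The rule is to swap each adjacent pair of characters (1↔2, 3↔4, ...), then delete the first 3 characters.
Applying both steps to "orchardw": "rohcrawd", then "crawd".

crawd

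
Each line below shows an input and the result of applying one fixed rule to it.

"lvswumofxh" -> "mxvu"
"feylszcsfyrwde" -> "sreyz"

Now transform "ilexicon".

Rule — swap the front and back halves of the string, then keep one character in every 3, starting at position 1 (positions 1st, 4th, 7th, ...).
Applying both steps to "ilexicon": "iconilex", then "ine".

ine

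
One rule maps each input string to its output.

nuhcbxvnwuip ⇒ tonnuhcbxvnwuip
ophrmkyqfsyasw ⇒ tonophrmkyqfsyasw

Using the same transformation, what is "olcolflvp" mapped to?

The pattern: prepend "ton".
So "olcolflvp" becomes "tonolcolflvp".

tonolcolflvp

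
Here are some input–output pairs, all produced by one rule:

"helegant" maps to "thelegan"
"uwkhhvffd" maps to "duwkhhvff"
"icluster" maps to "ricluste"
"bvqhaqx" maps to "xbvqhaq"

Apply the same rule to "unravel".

lunrave

The transformation: move the last character to the front.
For "unravel" the result is "lunrave".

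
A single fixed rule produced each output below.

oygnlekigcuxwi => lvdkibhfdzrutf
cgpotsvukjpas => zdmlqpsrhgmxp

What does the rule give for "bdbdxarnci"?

Looking at the pairs, the operation is to shift every letter 3 places backward in the alphabet (wrapping around).
So "bdbdxarnci" becomes "yayauxokzf".

yayauxokzf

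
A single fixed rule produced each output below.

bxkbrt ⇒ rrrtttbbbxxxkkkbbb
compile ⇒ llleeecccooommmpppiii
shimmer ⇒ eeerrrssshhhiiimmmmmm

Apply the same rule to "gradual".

aaalllgggrrraaaddduuu

The pattern: move the last 2 characters to the front (rotate right by 2), then repeat every character 3 times.
For "gradual", step one produces "algradu"; step two turns that into "aaalllgggrrraaaddduuu".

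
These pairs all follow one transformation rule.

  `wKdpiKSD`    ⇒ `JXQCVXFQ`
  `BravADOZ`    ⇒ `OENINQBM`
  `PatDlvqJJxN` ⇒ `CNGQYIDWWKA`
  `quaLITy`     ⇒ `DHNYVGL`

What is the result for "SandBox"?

FNAQOBK

Looking at the pairs, the operation is to shift every letter 13 places forward in the alphabet (wrapping around) — i.e. ROT13, then convert every letter to uppercase.
On "SandBox": the first step gives "FnaqObk", and the second then gives "FNAQOBK".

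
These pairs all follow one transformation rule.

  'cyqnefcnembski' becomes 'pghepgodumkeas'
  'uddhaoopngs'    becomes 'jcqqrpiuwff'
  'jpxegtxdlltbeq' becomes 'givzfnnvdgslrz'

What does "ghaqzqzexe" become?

sbsbgzgijc

The pattern: shift every letter 2 places forward in the alphabet (wrapping around), then move the first 3 characters to the end (rotate left by 3).
Applying that to "ghaqzqzexe" gives "sbsbgzgijc".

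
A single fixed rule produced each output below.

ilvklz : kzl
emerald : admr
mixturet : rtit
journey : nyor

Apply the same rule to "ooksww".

The rule is to move the last 3 characters to the front (rotate right by 3), then keep every other character starting from the first (positions 1st, 3rd, 5th, ...).
Applying both steps to "ooksww": "swwook", then "swo".

swo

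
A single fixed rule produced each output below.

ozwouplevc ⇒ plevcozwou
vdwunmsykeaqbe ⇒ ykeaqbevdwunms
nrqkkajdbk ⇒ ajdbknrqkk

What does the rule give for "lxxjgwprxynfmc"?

The pattern: swap the front and back halves of the string.
Applying that to "lxxjgwprxynfmc" gives "rxynfmclxxjgwp".

rxynfmclxxjgwp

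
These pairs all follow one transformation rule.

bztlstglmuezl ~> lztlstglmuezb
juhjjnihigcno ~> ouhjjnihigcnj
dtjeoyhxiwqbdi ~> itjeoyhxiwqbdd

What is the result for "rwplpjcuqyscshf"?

fwplpjcuqyscshr

The pattern: swap the first and last characters.
"rwplpjcuqyscshf" → "fwplpjcuqyscshr".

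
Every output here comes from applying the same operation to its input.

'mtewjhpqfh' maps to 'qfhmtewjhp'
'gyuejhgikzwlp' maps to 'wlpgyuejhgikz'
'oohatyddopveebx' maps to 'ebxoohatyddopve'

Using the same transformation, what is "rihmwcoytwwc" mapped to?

wwcrihmwcoyt

Each output is the input with this applied: move the last 3 characters to the front (rotate right by 3).
Applying that to "rihmwcoytwwc" gives "wwcrihmwcoyt".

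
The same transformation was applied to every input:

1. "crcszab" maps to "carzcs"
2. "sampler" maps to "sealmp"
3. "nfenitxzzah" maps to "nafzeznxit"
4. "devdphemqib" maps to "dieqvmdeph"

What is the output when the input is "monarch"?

The rule is to delete the last character, then take characters alternately from the front and the back (1st, last, 2nd, 2nd-last, ...).
For "monarch", step one produces "monarc"; step two turns that into "mcorna".

mcorna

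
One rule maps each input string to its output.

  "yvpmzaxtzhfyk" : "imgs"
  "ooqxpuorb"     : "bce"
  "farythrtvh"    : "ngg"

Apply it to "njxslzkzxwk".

What's happening: keep one character in every 3, starting at position 2 (positions 2nd, 5th, 8th, ...), then shift every letter 13 places forward in the alphabet (wrapping around) — i.e. ROT13.
Applying both steps to "njxslzkzxwk": "jlzk", then "wymx".

wymx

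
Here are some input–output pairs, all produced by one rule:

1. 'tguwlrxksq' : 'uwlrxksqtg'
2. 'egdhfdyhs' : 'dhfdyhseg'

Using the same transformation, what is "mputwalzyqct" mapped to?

The pattern: move the first 2 characters to the end (rotate left by 2).
Applying that to "mputwalzyqct" gives "utwalzyqctmp".

utwalzyqctmp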